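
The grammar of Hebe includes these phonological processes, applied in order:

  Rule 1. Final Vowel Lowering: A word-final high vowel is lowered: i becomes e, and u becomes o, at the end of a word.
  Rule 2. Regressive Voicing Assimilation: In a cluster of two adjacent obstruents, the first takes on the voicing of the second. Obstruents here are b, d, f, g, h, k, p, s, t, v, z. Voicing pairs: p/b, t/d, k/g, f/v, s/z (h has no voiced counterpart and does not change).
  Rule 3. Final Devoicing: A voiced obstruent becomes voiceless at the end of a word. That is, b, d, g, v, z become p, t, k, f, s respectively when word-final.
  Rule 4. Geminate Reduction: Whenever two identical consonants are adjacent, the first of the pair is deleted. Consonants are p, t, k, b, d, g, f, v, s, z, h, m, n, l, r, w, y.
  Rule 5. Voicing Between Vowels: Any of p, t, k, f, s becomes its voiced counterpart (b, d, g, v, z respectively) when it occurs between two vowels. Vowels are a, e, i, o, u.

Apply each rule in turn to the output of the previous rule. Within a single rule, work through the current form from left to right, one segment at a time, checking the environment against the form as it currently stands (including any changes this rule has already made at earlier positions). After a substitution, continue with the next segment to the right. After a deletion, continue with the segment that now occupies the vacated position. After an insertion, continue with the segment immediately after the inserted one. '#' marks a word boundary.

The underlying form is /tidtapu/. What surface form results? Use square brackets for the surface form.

Rule 1 Final Vowel Lowering: [tidtapu] → [tidtapo]
Rule 2 Regressive Voicing Assimilation: [tidtapo] → [tittapo]
Rule 3 Final Devoicing: no change — [tittapo]
Rule 4 Geminate Reduction: [tittapo] → [titapo]
Rule 5 Voicing Between Vowels: [titapo] → [tidabo]

[tidabo]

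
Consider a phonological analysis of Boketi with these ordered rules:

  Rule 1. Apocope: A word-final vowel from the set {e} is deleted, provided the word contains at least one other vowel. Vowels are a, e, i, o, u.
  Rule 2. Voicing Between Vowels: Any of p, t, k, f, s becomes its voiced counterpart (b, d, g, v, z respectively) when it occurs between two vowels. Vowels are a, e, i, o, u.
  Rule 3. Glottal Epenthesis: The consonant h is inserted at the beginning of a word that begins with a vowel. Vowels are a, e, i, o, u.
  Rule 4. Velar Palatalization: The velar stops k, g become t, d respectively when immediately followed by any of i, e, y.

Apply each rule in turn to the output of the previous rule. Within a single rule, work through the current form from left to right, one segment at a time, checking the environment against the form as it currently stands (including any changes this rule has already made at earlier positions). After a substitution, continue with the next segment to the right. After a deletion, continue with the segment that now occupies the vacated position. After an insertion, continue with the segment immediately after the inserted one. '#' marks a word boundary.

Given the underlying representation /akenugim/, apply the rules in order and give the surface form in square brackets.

Rule 1 Apocope: no change — [akenugim]
Rule 2 Voicing Between Vowels: [akenugim] → [agenugim]
Rule 3 Glottal Epenthesis: [agenugim] → [hagenugim]
Rule 4 Velar Palatalization: [hagenugim] → [hadenudim]

[hadenudim]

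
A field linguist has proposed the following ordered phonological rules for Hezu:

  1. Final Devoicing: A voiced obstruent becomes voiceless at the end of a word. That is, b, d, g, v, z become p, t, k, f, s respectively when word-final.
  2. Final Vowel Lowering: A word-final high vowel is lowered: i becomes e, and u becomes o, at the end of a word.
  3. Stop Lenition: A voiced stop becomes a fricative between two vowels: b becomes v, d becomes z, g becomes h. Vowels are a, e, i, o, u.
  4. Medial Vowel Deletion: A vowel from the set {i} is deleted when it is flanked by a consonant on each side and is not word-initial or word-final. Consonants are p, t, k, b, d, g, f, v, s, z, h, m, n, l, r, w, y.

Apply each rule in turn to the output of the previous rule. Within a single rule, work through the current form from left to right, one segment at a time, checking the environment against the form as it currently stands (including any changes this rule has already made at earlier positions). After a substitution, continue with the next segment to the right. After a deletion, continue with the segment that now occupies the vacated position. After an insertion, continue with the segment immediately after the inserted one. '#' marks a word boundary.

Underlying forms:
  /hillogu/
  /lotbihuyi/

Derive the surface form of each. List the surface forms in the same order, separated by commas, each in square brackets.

[hlloho], [lotbhuye]

/hillogu/:
  1 Final Devoicing: no change — [hillogu]
  2 Final Vowel Lowering: [hillogu] → [hillogo]
  3 Stop Lenition: [hillogo] → [hilloho]
  4 Medial Vowel Deletion: [hilloho] → [hlloho]
/lotbihuyi/:
  1 Final Devoicing: no change — [lotbihuyi]
  2 Final Vowel Lowering: [lotbihuyi] → [lotbihuye]
  3 Stop Lenition: no change — [lotbihuye]
  4 Medial Vowel Deletion: [lotbihuye] → [lotbhuye]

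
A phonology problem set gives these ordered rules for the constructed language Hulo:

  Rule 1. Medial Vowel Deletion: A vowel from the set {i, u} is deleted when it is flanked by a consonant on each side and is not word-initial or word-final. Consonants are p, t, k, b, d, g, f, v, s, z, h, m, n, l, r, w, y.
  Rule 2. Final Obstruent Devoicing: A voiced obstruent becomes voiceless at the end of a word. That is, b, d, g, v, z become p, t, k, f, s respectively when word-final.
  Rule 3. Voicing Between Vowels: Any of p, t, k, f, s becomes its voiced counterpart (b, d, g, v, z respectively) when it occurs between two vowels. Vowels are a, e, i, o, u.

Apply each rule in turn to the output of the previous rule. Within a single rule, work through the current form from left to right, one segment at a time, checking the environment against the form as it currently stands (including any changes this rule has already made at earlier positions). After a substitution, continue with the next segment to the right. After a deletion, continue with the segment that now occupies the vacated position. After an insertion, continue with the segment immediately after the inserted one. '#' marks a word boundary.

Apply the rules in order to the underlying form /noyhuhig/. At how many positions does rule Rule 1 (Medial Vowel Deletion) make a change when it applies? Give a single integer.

Rule 1 Medial Vowel Deletion: [noyhuhig] → [noyhhg]
Rule 2 Final Obstruent Devoicing: [noyhhg] → [noyhhk]
Rule 3 Voicing Between Vowels: no change — [noyhhk]
Rule Rule 1 changed 2 position(s).

2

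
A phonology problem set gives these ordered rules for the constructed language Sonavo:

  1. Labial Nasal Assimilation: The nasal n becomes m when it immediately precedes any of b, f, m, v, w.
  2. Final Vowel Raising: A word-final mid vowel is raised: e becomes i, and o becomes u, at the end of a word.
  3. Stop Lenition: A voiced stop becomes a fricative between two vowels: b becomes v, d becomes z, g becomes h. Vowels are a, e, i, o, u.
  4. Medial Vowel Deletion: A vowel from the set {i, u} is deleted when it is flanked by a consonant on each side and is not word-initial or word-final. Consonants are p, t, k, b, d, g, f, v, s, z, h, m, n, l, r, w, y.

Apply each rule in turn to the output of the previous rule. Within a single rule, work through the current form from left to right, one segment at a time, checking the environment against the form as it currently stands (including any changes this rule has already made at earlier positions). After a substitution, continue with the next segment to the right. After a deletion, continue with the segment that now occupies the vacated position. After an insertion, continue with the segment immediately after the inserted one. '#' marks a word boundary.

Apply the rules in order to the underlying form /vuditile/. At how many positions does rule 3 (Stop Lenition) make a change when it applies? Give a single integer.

1 Labial Nasal Assimilation: no change — [vuditile]
2 Final Vowel Raising: [vuditile] → [vuditili]
3 Stop Lenition: [vuditili] → [vuzitili]
4 Medial Vowel Deletion: [vuzitili] → [vztli]
Rule 3 changed 1 position(s).

1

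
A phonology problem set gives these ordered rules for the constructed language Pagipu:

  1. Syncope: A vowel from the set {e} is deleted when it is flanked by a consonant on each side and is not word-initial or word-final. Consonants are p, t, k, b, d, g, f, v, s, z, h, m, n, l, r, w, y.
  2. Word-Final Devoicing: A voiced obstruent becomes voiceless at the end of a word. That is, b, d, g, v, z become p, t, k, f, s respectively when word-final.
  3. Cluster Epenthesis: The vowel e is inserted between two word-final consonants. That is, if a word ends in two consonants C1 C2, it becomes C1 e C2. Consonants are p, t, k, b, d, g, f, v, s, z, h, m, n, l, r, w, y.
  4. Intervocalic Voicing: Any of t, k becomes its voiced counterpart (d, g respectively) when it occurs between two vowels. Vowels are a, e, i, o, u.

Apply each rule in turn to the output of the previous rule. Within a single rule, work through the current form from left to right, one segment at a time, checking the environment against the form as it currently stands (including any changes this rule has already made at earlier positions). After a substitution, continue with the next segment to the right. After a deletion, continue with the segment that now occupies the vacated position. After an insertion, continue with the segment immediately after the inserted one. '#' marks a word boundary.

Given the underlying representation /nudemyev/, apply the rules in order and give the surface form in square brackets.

[nudmyef]

1 Syncope: [nudemyev] → [nudmyv]
2 Word-Final Devoicing: [nudmyv] → [nudmyf]
3 Cluster Epenthesis: [nudmyf] → [nudmyef]
4 Intervocalic Voicing: no change — [nudmyef]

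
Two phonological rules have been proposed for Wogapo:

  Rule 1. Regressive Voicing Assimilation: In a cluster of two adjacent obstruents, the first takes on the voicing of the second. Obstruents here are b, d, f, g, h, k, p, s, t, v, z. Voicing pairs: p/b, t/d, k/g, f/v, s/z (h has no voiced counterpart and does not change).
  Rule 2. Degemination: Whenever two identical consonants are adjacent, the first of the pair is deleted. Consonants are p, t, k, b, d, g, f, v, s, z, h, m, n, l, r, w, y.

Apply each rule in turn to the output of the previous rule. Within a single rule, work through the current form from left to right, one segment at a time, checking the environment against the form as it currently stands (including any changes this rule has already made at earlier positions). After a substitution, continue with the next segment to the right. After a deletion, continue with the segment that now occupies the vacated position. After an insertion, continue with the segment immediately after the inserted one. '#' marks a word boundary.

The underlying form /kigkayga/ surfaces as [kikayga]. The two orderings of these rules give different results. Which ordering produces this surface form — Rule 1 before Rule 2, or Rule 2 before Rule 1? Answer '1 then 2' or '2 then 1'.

1 then 2

Order 1 then 2:
  1 Regressive Voicing Assimilation: [kigkayga] → [kikkayga]
  2 Degemination: [kikkayga] → [kikayga]
  result: [kikayga]
Order 2 then 1:
  2 Degemination: no change — [kigkayga]
  1 Regressive Voicing Assimilation: [kigkayga] → [kikkayga]
  result: [kikkayga]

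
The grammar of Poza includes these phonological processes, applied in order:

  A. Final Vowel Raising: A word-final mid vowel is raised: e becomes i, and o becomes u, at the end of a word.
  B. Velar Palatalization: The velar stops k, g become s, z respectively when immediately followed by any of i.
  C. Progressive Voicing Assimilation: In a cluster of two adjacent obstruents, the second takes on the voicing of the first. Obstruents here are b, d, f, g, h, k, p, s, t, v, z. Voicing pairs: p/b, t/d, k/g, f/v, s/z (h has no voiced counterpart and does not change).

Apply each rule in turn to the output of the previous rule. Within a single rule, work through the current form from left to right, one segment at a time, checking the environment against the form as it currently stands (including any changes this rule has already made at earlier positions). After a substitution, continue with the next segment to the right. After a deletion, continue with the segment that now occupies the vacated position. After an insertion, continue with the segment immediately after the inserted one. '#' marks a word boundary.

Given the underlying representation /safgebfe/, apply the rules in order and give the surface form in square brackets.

[safkebvi]

A Final Vowel Raising: [safgebfe] → [safgebfi]
B Velar Palatalization: no change — [safgebfi]
C Progressive Voicing Assimilation: [safgebfi] → [safkebvi]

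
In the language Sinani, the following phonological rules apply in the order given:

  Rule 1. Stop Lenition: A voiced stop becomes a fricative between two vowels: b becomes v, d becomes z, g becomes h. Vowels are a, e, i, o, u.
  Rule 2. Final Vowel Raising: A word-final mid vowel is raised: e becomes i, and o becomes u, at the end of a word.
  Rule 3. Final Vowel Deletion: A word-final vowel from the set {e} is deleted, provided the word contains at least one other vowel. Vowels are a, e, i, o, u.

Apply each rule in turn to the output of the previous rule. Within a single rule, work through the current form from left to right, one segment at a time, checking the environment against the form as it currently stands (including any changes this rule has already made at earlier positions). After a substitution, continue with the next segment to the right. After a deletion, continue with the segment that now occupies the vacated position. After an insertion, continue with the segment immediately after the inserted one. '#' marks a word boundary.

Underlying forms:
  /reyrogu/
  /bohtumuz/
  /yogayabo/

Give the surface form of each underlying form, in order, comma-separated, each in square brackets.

/reyrogu/:
  Rule 1 Stop Lenition: [reyrogu] → [reyrohu]
  Rule 2 Final Vowel Raising: no change — [reyrohu]
  Rule 3 Final Vowel Deletion: no change — [reyrohu]
/bohtumuz/:
  Rule 1 Stop Lenition: no change — [bohtumuz]
  Rule 2 Final Vowel Raising: no change — [bohtumuz]
  Rule 3 Final Vowel Deletion: no change — [bohtumuz]
/yogayabo/:
  Rule 1 Stop Lenition: [yogayabo] → [yohayavo]
  Rule 2 Final Vowel Raising: [yohayavo] → [yohayavu]
  Rule 3 Final Vowel Deletion: no change — [yohayavu]

[reyrohu], [bohtumuz], [yohayavu]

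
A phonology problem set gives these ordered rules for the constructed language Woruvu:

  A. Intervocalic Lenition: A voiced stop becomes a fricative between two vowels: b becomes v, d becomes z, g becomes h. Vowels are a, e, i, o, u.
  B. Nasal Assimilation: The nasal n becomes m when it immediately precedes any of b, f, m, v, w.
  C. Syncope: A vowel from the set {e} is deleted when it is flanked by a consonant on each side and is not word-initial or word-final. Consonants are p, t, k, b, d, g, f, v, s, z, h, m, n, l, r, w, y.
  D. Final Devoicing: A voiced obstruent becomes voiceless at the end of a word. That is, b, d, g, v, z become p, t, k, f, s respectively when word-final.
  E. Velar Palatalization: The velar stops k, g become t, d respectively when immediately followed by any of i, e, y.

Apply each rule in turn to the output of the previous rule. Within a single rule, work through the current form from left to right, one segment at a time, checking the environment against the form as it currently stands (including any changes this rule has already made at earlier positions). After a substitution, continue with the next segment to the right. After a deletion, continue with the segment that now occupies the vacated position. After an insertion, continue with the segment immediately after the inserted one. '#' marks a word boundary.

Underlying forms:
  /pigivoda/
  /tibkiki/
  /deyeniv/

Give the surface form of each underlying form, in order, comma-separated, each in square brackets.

/pigivoda/:
  A Intervocalic Lenition: [pigivoda] → [pihivoza]
  B Nasal Assimilation: no change — [pihivoza]
  C Syncope: no change — [pihivoza]
  D Final Devoicing: no change — [pihivoza]
  E Velar Palatalization: no change — [pihivoza]
/tibkiki/:
  A Intervocalic Lenition: no change — [tibkiki]
  B Nasal Assimilation: no change — [tibkiki]
  C Syncope: no change — [tibkiki]
  D Final Devoicing: no change — [tibkiki]
  E Velar Palatalization: [tibkiki] → [tibtiti]
/deyeniv/:
  A Intervocalic Lenition: no change — [deyeniv]
  B Nasal Assimilation: no change — [deyeniv]
  C Syncope: [deyeniv] → [dyniv]
  D Final Devoicing: [dyniv] → [dynif]
  E Velar Palatalization: no change — [dynif]

[pihivoza], [tibtiti], [dynif]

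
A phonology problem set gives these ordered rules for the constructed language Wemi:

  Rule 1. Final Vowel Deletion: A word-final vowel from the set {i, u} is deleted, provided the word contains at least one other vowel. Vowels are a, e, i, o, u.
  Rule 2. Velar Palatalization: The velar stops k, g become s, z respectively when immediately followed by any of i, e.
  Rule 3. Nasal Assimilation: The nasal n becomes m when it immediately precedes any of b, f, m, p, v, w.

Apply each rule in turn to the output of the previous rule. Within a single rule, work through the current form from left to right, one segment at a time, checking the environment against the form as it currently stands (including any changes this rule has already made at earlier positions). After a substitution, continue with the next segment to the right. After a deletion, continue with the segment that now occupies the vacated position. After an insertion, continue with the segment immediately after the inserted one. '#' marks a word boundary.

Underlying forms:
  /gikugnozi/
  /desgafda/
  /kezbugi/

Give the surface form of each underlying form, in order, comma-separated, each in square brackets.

[zikugnoz], [desgafda], [sezbug]

/gikugnozi/:
  Rule 1 Final Vowel Deletion: [gikugnozi] → [gikugnoz]
  Rule 2 Velar Palatalization: [gikugnoz] → [zikugnoz]
  Rule 3 Nasal Assimilation: no change — [zikugnoz]
/desgafda/:
  Rule 1 Final Vowel Deletion: no change — [desgafda]
  Rule 2 Velar Palatalization: no change — [desgafda]
  Rule 3 Nasal Assimilation: no change — [desgafda]
/kezbugi/:
  Rule 1 Final Vowel Deletion: [kezbugi] → [kezbug]
  Rule 2 Velar Palatalization: [kezbug] → [sezbug]
  Rule 3 Nasal Assimilation: no change — [sezbug]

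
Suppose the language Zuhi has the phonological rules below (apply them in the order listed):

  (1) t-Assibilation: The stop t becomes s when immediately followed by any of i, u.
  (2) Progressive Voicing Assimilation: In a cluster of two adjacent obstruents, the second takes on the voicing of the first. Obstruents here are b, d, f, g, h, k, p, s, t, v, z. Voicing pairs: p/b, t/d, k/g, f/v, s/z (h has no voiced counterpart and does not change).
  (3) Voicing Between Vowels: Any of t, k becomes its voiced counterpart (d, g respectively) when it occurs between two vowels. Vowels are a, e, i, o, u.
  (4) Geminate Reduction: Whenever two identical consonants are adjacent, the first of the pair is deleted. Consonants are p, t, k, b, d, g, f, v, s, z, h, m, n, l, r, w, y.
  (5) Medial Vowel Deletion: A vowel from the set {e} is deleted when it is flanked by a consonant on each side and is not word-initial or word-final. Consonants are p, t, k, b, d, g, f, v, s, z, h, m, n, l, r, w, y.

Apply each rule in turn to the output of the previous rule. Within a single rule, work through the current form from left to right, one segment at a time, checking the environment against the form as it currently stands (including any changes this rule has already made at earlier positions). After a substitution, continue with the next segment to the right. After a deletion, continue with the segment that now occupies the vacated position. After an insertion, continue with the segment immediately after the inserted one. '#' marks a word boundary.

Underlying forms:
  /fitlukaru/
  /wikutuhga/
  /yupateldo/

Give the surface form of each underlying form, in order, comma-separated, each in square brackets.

[fitlugaru], [wigusuhka], [yupadldo]

/fitlukaru/:
  (1) t-Assibilation: no change — [fitlukaru]
  (2) Progressive Voicing Assimilation: no change — [fitlukaru]
  (3) Voicing Between Vowels: [fitlukaru] → [fitlugaru]
  (4) Geminate Reduction: no change — [fitlugaru]
  (5) Medial Vowel Deletion: no change — [fitlugaru]
/wikutuhga/:
  (1) t-Assibilation: [wikutuhga] → [wikusuhga]
  (2) Progressive Voicing Assimilation: [wikusuhga] → [wikusuhka]
  (3) Voicing Between Vowels: [wikusuhka] → [wigusuhka]
  (4) Geminate Reduction: no change — [wigusuhka]
  (5) Medial Vowel Deletion: no change — [wigusuhka]
/yupateldo/:
  (1) t-Assibilation: no change — [yupateldo]
  (2) Progressive Voicing Assimilation: no change — [yupateldo]
  (3) Voicing Between Vowels: [yupateldo] → [yupadeldo]
  (4) Geminate Reduction: no change — [yupadeldo]
  (5) Medial Vowel Deletion: [yupadeldo] → [yupadldo]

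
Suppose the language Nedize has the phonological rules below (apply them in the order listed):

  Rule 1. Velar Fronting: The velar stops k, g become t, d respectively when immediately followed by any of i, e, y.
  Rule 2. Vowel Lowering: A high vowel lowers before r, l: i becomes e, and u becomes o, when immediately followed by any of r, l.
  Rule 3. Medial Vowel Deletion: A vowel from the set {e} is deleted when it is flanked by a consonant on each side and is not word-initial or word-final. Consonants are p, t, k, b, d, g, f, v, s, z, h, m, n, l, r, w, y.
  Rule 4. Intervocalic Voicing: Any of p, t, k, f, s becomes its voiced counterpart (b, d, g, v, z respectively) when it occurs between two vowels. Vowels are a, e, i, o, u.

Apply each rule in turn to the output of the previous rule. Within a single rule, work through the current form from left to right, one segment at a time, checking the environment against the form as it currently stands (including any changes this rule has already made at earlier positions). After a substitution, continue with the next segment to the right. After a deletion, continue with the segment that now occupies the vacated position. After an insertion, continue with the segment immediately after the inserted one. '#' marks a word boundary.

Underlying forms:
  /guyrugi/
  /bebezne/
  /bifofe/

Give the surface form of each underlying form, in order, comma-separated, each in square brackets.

[guyrudi], [bbzne], [bivove]

/guyrugi/:
  Rule 1 Velar Fronting: [guyrugi] → [guyrudi]
  Rule 2 Vowel Lowering: no change — [guyrudi]
  Rule 3 Medial Vowel Deletion: no change — [guyrudi]
  Rule 4 Intervocalic Voicing: no change — [guyrudi]
/bebezne/:
  Rule 1 Velar Fronting: no change — [bebezne]
  Rule 2 Vowel Lowering: no change — [bebezne]
  Rule 3 Medial Vowel Deletion: [bebezne] → [bbzne]
  Rule 4 Intervocalic Voicing: no change — [bbzne]
/bifofe/:
  Rule 1 Velar Fronting: no change — [bifofe]
  Rule 2 Vowel Lowering: no change — [bifofe]
  Rule 3 Medial Vowel Deletion: no change — [bifofe]
  Rule 4 Intervocalic Voicing: [bifofe] → [bivove]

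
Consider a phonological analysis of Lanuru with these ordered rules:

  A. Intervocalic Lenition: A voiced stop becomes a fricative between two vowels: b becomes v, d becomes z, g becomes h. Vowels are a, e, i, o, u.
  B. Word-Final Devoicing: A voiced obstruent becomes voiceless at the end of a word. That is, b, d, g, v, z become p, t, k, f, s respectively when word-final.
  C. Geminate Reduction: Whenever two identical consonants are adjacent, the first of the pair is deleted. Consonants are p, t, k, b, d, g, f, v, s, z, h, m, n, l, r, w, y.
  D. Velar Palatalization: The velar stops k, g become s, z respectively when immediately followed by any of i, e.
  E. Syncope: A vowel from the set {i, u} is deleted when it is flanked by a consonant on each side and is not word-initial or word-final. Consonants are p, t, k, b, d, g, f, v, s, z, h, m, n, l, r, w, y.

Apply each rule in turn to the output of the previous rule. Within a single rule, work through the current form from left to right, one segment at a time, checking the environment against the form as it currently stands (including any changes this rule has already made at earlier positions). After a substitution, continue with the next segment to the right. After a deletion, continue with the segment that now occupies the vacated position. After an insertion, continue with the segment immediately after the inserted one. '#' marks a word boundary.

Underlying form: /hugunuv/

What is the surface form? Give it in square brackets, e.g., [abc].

[hhnf]

A Intervocalic Lenition: [hugunuv] → [huhunuv]
B Word-Final Devoicing: [huhunuv] → [huhunuf]
C Geminate Reduction: no change — [huhunuf]
D Velar Palatalization: no change — [huhunuf]
E Syncope: [huhunuf] → [hhnf]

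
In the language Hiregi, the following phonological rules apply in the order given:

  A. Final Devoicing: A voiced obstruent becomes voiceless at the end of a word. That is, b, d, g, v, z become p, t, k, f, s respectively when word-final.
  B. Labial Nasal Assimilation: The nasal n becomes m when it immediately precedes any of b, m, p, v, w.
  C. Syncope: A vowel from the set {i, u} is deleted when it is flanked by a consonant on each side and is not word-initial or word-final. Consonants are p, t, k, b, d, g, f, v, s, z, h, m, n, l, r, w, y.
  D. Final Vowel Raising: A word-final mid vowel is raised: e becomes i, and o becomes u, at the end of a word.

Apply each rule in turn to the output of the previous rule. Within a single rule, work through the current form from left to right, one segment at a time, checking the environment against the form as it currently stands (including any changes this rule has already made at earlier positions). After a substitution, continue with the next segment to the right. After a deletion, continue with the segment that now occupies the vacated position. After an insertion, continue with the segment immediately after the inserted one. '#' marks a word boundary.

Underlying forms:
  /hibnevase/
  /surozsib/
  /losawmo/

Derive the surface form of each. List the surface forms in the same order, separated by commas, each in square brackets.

[hbnevasi], [srozsp], [losawmu]

/hibnevase/:
  A Final Devoicing: no change — [hibnevase]
  B Labial Nasal Assimilation: no change — [hibnevase]
  C Syncope: [hibnevase] → [hbnevase]
  D Final Vowel Raising: [hbnevase] → [hbnevasi]
/surozsib/:
  A Final Devoicing: [surozsib] → [surozsip]
  B Labial Nasal Assimilation: no change — [surozsip]
  C Syncope: [surozsip] → [srozsp]
  D Final Vowel Raising: no change — [srozsp]
/losawmo/:
  A Final Devoicing: no change — [losawmo]
  B Labial Nasal Assimilation: no change — [losawmo]
  C Syncope: no change — [losawmo]
  D Final Vowel Raising: [losawmo] → [losawmu]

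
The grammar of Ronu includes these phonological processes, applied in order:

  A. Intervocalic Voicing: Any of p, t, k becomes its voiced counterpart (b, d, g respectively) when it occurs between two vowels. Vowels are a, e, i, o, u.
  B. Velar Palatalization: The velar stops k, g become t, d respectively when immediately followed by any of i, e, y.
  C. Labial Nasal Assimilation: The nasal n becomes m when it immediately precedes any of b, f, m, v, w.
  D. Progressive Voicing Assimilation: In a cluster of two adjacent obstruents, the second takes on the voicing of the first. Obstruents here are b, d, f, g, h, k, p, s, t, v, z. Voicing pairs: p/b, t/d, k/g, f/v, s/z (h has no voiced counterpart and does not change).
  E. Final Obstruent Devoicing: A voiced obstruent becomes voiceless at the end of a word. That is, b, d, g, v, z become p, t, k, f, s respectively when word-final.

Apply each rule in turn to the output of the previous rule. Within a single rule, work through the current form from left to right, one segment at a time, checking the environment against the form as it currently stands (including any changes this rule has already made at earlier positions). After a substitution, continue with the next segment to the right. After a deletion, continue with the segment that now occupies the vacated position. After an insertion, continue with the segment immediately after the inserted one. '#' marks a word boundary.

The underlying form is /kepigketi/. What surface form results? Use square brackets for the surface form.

A Intervocalic Voicing: [kepigketi] → [kebigkedi]
B Velar Palatalization: [kebigkedi] → [tebigtedi]
C Labial Nasal Assimilation: no change — [tebigtedi]
D Progressive Voicing Assimilation: [tebigtedi] → [tebigdedi]
E Final Obstruent Devoicing: no change — [tebigdedi]

[tebigdedi]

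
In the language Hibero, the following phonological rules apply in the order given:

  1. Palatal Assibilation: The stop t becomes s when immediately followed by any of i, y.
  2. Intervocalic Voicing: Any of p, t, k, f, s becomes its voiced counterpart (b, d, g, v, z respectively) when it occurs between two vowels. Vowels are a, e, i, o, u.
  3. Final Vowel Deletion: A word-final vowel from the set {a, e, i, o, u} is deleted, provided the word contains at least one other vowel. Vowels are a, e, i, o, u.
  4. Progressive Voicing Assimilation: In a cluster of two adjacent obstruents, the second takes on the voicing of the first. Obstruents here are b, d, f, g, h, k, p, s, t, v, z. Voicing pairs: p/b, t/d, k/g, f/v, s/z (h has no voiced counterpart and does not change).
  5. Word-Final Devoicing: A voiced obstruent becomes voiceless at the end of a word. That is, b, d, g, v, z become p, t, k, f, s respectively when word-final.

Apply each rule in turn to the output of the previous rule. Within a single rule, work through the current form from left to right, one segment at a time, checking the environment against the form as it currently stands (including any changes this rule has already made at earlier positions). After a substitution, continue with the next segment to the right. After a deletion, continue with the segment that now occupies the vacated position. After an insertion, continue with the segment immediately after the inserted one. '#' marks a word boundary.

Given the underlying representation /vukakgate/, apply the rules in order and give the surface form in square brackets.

1 Palatal Assibilation: no change — [vukakgate]
2 Intervocalic Voicing: [vukakgate] → [vugakgade]
3 Final Vowel Deletion: [vugakgade] → [vugakgad]
4 Progressive Voicing Assimilation: [vugakgad] → [vugakkad]
5 Word-Final Devoicing: [vugakkad] → [vugakkat]

[vugakkat]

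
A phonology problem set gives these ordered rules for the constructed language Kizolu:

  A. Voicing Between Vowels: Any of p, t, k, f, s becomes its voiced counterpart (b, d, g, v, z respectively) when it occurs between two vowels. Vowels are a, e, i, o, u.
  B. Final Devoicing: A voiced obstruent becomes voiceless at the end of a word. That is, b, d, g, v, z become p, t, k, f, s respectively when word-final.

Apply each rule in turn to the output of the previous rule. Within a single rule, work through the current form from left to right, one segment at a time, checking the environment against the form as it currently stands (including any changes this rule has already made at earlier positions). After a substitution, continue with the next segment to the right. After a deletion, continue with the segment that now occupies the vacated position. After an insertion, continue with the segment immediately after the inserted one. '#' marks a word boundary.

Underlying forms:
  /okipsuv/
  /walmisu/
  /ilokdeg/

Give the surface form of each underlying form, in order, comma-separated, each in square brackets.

/okipsuv/:
  A Voicing Between Vowels: [okipsuv] → [ogipsuv]
  B Final Devoicing: [ogipsuv] → [ogipsuf]
/walmisu/:
  A Voicing Between Vowels: [walmisu] → [walmizu]
  B Final Devoicing: no change — [walmizu]
/ilokdeg/:
  A Voicing Between Vowels: no change — [ilokdeg]
  B Final Devoicing: [ilokdeg] → [ilokdek]

[ogipsuf], [walmizu], [ilokdek]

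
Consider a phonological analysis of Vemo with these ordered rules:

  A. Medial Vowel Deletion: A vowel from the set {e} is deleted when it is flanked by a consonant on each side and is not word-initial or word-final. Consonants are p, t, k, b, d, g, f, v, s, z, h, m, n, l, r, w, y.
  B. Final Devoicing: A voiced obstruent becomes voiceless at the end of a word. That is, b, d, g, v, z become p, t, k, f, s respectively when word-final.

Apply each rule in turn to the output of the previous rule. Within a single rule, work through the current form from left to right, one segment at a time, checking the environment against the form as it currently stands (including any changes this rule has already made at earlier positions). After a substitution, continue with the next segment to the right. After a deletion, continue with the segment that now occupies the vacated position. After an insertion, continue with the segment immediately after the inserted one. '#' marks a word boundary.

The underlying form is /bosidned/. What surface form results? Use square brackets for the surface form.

[bosidnt]

A Medial Vowel Deletion: [bosidned] → [bosidnd]
B Final Devoicing: [bosidnd] → [bosidnt]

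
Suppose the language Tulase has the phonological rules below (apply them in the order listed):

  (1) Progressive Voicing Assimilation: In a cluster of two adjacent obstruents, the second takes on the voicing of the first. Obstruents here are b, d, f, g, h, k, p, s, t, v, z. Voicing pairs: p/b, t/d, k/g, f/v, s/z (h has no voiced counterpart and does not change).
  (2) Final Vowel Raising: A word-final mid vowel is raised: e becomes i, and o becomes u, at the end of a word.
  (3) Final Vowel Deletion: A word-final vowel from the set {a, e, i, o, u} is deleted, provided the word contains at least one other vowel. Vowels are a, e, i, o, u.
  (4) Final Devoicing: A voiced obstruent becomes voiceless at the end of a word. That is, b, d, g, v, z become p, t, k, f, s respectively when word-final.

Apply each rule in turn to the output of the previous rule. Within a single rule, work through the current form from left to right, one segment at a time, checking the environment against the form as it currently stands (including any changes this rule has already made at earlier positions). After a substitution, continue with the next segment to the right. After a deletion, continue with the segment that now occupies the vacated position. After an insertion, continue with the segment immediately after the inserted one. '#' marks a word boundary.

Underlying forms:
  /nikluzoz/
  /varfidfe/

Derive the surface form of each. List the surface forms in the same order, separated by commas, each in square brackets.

/nikluzoz/:
  (1) Progressive Voicing Assimilation: no change — [nikluzoz]
  (2) Final Vowel Raising: no change — [nikluzoz]
  (3) Final Vowel Deletion: no change — [nikluzoz]
  (4) Final Devoicing: [nikluzoz] → [nikluzos]
/varfidfe/:
  (1) Progressive Voicing Assimilation: [varfidfe] → [varfidve]
  (2) Final Vowel Raising: [varfidve] → [varfidvi]
  (3) Final Vowel Deletion: [varfidvi] → [varfidv]
  (4) Final Devoicing: [varfidv] → [varfidf]

[nikluzos], [varfidf]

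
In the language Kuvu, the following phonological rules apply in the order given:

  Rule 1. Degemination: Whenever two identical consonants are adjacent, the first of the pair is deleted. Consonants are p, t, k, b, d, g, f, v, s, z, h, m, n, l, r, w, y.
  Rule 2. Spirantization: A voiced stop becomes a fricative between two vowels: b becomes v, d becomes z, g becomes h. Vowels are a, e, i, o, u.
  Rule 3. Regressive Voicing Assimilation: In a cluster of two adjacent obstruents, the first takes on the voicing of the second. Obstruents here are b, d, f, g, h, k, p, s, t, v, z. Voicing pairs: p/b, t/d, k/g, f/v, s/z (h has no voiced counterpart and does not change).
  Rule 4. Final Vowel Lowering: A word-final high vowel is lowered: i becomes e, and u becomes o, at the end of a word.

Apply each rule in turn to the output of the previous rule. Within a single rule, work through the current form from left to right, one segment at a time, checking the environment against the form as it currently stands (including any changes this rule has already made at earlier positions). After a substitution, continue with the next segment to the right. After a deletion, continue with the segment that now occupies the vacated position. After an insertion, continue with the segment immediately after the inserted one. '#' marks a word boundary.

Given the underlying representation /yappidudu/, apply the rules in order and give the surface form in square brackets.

Rule 1 Degemination: [yappidudu] → [yapidudu]
Rule 2 Spirantization: [yapidudu] → [yapizuzu]
Rule 3 Regressive Voicing Assimilation: no change — [yapizuzu]
Rule 4 Final Vowel Lowering: [yapizuzu] → [yapizuzo]

[yapizuzo]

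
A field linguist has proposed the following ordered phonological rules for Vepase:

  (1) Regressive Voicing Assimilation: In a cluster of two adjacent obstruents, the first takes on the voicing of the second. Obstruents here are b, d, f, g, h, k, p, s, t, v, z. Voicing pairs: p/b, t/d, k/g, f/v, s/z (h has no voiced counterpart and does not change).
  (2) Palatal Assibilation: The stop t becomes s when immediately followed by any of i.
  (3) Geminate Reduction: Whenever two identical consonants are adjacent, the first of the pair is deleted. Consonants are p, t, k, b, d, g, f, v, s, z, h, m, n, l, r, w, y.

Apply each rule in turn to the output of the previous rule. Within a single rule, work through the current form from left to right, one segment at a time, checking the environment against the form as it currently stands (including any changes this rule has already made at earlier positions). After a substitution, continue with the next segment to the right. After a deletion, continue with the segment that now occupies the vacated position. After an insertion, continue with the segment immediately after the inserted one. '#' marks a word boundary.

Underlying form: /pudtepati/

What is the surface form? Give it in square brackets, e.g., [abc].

[putepasi]

(1) Regressive Voicing Assimilation: [pudtepati] → [puttepati]
(2) Palatal Assibilation: [puttepati] → [puttepasi]
(3) Geminate Reduction: [puttepasi] → [putepasi]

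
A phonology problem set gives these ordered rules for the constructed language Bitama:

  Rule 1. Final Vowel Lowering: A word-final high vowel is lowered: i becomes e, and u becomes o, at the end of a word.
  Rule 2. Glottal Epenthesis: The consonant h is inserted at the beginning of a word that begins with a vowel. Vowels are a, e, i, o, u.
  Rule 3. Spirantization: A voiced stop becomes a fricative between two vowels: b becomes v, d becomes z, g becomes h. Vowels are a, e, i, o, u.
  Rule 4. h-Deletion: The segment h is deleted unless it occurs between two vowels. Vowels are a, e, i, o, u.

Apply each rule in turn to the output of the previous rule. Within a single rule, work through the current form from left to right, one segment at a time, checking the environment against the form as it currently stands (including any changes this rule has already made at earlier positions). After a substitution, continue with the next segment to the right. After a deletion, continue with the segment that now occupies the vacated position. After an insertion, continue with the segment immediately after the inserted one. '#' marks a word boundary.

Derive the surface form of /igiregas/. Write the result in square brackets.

[ihirehas]

Rule 1 Final Vowel Lowering: no change — [igiregas]
Rule 2 Glottal Epenthesis: [igiregas] → [higiregas]
Rule 3 Spirantization: [higiregas] → [hihirehas]
Rule 4 h-Deletion: [hihirehas] → [ihirehas]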